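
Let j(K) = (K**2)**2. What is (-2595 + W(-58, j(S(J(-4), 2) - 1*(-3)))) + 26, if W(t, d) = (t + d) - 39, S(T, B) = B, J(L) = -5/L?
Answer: -2041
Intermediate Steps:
j(K) = K**4
W(t, d) = -39 + d + t (W(t, d) = (d + t) - 39 = -39 + d + t)
(-2595 + W(-58, j(S(J(-4), 2) - 1*(-3)))) + 26 = (-2595 + (-39 + (2 - 1*(-3))**4 - 58)) + 26 = (-2595 + (-39 + (2 + 3)**4 - 58)) + 26 = (-2595 + (-39 + 5**4 - 58)) + 26 = (-2595 + (-39 + 625 - 58)) + 26 = (-2595 + 528) + 26 = -2067 + 26 = -2041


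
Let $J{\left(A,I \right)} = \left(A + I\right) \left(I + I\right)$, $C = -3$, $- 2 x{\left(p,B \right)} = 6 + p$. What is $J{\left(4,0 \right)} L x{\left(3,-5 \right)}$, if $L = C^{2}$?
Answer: $0$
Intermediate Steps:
$x{\left(p,B \right)} = -3 - \frac{p}{2}$ ($x{\left(p,B \right)} = - \frac{6 + p}{2} = -3 - \frac{p}{2}$)
$L = 9$ ($L = \left(-3\right)^{2} = 9$)
$J{\left(A,I \right)} = 2 I \left(A + I\right)$ ($J{\left(A,I \right)} = \left(A + I\right) 2 I = 2 I \left(A + I\right)$)
$J{\left(4,0 \right)} L x{\left(3,-5 \right)} = 2 \cdot 0 \left(4 + 0\right) 9 \left(-3 - \frac{3}{2}\right) = 2 \cdot 0 \cdot 4 \cdot 9 \left(-3 - \frac{3}{2}\right) = 0 \cdot 9 \left(- \frac{9}{2}\right) = 0 \left(- \frac{9}{2}\right) = 0$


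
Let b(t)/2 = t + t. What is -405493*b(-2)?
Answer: 3243944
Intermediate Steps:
b(t) = 4*t (b(t) = 2*(t + t) = 2*(2*t) = 4*t)
-405493*b(-2) = -1621972*(-2) = -405493*(-8) = 3243944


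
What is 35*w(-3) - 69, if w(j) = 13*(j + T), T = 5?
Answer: 841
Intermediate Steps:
w(j) = 65 + 13*j (w(j) = 13*(j + 5) = 13*(5 + j) = 65 + 13*j)
35*w(-3) - 69 = 35*(65 + 13*(-3)) - 69 = 35*(65 - 39) - 69 = 35*26 - 69 = 910 - 69 = 841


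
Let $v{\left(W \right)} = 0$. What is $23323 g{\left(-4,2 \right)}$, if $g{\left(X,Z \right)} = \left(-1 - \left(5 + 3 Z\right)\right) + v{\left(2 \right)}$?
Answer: $-279876$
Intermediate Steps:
$g{\left(X,Z \right)} = -6 - 3 Z$ ($g{\left(X,Z \right)} = \left(-1 - \left(5 + 3 Z\right)\right) + 0 = \left(-6 - 3 Z\right) + 0 = -6 - 3 Z$)
$23323 g{\left(-4,2 \right)} = 23323 \left(-6 - 6\right) = 23323 \left(-12\right) = -279876$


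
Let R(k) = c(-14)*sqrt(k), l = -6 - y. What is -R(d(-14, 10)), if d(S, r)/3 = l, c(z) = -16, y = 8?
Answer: 16*I*sqrt(42) ≈ 103.69*I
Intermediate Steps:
l = -14 (l = -6 - 1*8 = -6 - 8 = -14)
d(S, r) = -42 (d(S, r) = 3*(-14) = -42)
R(k) = -16*sqrt(k)
-R(d(-14, 10)) = -(-16)*sqrt(-42) = -(-16)*I*sqrt(42) = 16*I*sqrt(42)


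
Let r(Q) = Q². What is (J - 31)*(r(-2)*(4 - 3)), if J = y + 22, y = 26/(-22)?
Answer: -448/11 ≈ -40.727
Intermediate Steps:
y = -13/11 (y = 26*(-1/22) = -13/11 ≈ -1.1818)
J = 229/11 (J = -13/11 + 22 = 229/11 ≈ 20.818)
(J - 31)*(r(-2)*(4 - 3)) = (229/11 - 31)*((-2)²*(4 - 3)) = -448/11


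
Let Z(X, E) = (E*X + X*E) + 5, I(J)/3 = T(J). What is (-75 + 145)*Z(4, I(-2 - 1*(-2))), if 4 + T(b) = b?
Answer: -6370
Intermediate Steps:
T(b) = -4 + b
I(J) = -12 + 3*J (I(J) = 3*(-4 + J) = -12 + 3*J)
Z(X, E) = 5 + 2*E*X (Z(X, E) = (E*X + E*X) + 5 = 2*E*X + 5 = 5 + 2*E*X)
(-75 + 145)*Z(4, I(-2 - 1*(-2))) = (-75 + 145)*(5 + 2*(-12 + 3*(-2 - 1*(-2)))*4) = 70*(5 + 2*(-12 + 3*(-2 + 2))*4) = 70*(5 + 2*(-12 + 3*0)*4) = 70*(5 + 2*(-12 + 0)*4) = 70*(5 + 2*(-12)*4) = 70*(5 - 96) = 70*(-91) = -6370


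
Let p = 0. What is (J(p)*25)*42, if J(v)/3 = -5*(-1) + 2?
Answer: 22050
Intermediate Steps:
J(v) = 21 (J(v) = 3*(-5*(-1) + 2) = 3*(5 + 2) = 3*7 = 21)
(J(p)*25)*42 = (21*25)*42 = 525*42 = 22050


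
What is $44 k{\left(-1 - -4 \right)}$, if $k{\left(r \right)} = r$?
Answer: $132$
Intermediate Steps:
$44 k{\left(-1 - -4 \right)} = 44 \left(-1 - -4\right) = 44 \left(-1 + 4\right) = 44 \cdot 3 = 132$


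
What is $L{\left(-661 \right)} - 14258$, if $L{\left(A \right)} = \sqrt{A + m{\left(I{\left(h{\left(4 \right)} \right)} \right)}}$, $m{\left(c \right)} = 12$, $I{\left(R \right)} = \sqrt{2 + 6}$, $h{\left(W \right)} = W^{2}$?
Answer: $-14258 + i \sqrt{649} \approx -14258.0 + 25.475 i$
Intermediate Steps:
$I{\left(R \right)} = 2 \sqrt{2}$ ($I{\left(R \right)} = \sqrt{8} = 2 \sqrt{2}$)
$L{\left(A \right)} = \sqrt{12 + A}$ ($L{\left(A \right)} = \sqrt{A + 12} = \sqrt{12 + A}$)
$L{\left(-661 \right)} - 14258 = \sqrt{12 - 661} - 14258 = \sqrt{-649} - 14258 = i \sqrt{649} - 14258 = -14258 + i \sqrt{649}$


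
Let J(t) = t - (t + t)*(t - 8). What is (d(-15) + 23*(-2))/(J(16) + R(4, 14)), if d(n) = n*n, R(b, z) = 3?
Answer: -179/237 ≈ -0.75527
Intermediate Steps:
d(n) = n²
J(t) = t - 2*t*(-8 + t)
(d(-15) + 23*(-2))/(J(16) + R(4, 14)) = ((-15)² + 23*(-2))/(16*(17 - 2*16) + 3) = (225 - 46)/(16*(17 - 32) + 3) = 179/(16*(-15) + 3) = 179/(-240 + 3) = 179/(-237) = 179*(-1/237) = -179/237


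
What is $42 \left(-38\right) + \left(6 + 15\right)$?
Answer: $-1575$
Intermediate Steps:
$42 \left(-38\right) + \left(6 + 15\right) = -1596 + 21 = -1575$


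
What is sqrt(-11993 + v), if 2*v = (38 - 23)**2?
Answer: I*sqrt(47522)/2 ≈ 109.0*I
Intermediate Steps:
v = 225/2 (v = (38 - 23)**2/2 = (1/2)*15**2 = (1/2)*225 = 225/2 ≈ 112.50)
sqrt(-11993 + v) = sqrt(-11993 + 225/2) = sqrt(-23761/2) = I*sqrt(47522)/2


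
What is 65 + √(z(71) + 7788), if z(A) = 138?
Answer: 65 + √7926 ≈ 154.03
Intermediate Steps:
65 + √(z(71) + 7788) = 65 + √(138 + 7788) = 65 + √7926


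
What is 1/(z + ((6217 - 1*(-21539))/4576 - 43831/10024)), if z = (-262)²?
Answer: 716716/49199466471 ≈ 1.4568e-5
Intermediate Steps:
z = 68644
1/(z + ((6217 - 1*(-21539))/4576 - 43831/10024)) = 1/(68644 + ((6217 - 1*(-21539))/4576 - 43831/10024)) = 1/(68644 + ((6217 + 21539)*(1/4576) - 43831*1/10024)) = 1/(68644 + (27756*(1/4576) - 43831/10024)) = 1/(68644 + (6939/1144 - 43831/10024)) = 1/(68644 + 1213367/716716) = 1/(49199466471/716716) = 716716/49199466471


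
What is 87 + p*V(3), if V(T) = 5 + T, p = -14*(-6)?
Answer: 759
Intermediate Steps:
p = 84
87 + p*V(3) = 87 + 84*(5 + 3) = 87 + 84*8 = 87 + 672 = 759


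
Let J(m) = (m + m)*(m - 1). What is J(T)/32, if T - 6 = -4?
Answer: 1/8 ≈ 0.12500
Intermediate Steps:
T = 2 (T = 6 - 4 = 2)
J(m) = 2*m*(-1 + m) (J(m) = (2*m)*(-1 + m) = 2*m*(-1 + m))
J(T)/32 = (2*2*(-1 + 2))/32 = (2*2*1)*(1/32) = 4*(1/32) = 1/8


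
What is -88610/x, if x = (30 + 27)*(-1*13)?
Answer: 88610/741 ≈ 119.58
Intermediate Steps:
x = -741 (x = 57*(-13) = -741)
-88610/x = -88610/(-741) = -88610*(-1/741) = 88610/741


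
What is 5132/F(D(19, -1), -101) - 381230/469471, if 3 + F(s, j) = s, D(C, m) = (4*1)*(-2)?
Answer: -2413518702/5164181 ≈ -467.36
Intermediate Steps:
D(C, m) = -8 (D(C, m) = 4*(-2) = -8)
F(s, j) = -3 + s
5132/F(D(19, -1), -101) - 381230/469471 = 5132/(-3 - 8) - 381230/469471 = 5132/(-11) - 381230*1/469471 = 5132*(-1/11) - 381230/469471 = -5132/11 - 381230/469471 = -2413518702/5164181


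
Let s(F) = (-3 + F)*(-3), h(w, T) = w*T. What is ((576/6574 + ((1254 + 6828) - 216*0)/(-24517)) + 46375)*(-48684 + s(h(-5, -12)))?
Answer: -182581892699372385/80587379 ≈ -2.2656e+9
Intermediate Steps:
h(w, T) = T*w
s(F) = 9 - 3*F
((576/6574 + ((1254 + 6828) - 216*0)/(-24517)) + 46375)*(-48684 + s(h(-5, -12))) = ((576/6574 + ((1254 + 6828) - 216*0)/(-24517)) + 46375)*(-48684 + (9 - (-36)*(-5))) = ((576*(1/6574) + (8082 + 0)*(-1/24517)) + 46375)*(-48684 + (9 - 3*60)) = ((288/3287 + 8082*(-1/24517)) + 46375)*(-48684 + (9 - 180)) = ((288/3287 - 8082/24517) + 46375)*(-48684 - 171) = (-19504638/80587379 + 46375)*(-48855) = (3737220196487/80587379)*(-48855) = -182581892699372385/80587379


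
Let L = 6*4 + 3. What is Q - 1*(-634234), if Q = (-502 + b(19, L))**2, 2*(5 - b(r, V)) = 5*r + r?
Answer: 941150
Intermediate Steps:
L = 27 (L = 24 + 3 = 27)
b(r, V) = 5 - 3*r (b(r, V) = 5 - (5*r + r)/2 = 5 - 3*r)
Q = 306916 (Q = (-502 + (5 - 3*19))**2 = (-502 + (5 - 57))**2 = (-502 - 52)**2 = (-554)**2 = 306916)
Q - 1*(-634234) = 306916 - 1*(-634234) = 306916 + 634234 = 941150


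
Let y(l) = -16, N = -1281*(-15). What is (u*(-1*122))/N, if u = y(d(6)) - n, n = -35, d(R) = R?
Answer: -38/315 ≈ -0.12063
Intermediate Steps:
N = 19215
u = 19 (u = -16 - 1*(-35) = -16 + 35 = 19)
(u*(-1*122))/N = (19*(-1*122))/19215 = (19*(-122))*(1/19215) = -2318*1/19215 = -38/315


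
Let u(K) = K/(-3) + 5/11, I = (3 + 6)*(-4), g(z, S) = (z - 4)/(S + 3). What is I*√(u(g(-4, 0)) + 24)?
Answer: -12*√27599/11 ≈ -181.23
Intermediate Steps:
g(z, S) = (-4 + z)/(3 + S)
I = -36 (I = 9*(-4) = -36)
u(K) = 5/11 - K/3 (u(K) = K*(-⅓) + 5*(1/11) = -K/3 + 5/11 = 5/11 - K/3)
I*√(u(g(-4, 0)) + 24) = -36*√((5/11 - (-4 - 4)/(3*(3 + 0))) + 24) = -36*√((5/11 - (-8)/(3*3)) + 24) = -36*√((5/11 - (-8)/9) + 24) = -36*√((5/11 - ⅓*(-8/3)) + 24) = -36*√((5/11 + 8/9) + 24) = -36*√(133/99 + 24) = -12*√27599/11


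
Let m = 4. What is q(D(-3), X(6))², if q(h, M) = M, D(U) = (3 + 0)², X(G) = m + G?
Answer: 100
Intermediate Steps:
X(G) = 4 + G
D(U) = 9 (D(U) = 3² = 9)
q(D(-3), X(6))² = (4 + 6)² = 10² = 100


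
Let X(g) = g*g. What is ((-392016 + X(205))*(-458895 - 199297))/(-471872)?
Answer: -14397579767/29492 ≈ -4.8819e+5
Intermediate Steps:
X(g) = g**2
((-392016 + X(205))*(-458895 - 199297))/(-471872) = ((-392016 + 205**2)*(-458895 - 199297))/(-471872) = ((-392016 + 42025)*(-658192))*(-1/471872) = -349991*(-658192)*(-1/471872) = 230361276272*(-1/471872) = -14397579767/29492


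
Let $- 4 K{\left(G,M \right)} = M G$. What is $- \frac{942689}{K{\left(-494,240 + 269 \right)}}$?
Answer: $- \frac{1885378}{125723} \approx -14.996$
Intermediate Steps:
$K{\left(G,M \right)} = - \frac{G M}{4}$ ($K{\left(G,M \right)} = - \frac{M G}{4} = - \frac{G M}{4}$)
$- \frac{942689}{K{\left(-494,240 + 269 \right)}} = - \frac{942689}{\left(- \frac{1}{4}\right) \left(-494\right) \left(240 + 269\right)} = - \frac{942689}{\left(- \frac{1}{4}\right) \left(-494\right) 509} = - \frac{942689}{\frac{125723}{2}} = \left(-942689\right) \frac{2}{125723} = - \frac{1885378}{125723}$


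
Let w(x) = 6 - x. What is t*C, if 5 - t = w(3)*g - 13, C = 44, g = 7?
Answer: -132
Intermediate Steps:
t = -3 (t = 5 - ((6 - 1*3)*7 - 13) = 5 - ((6 - 3)*7 - 13) = 5 - (3*7 - 13) = 5 - (21 - 13) = 5 - 1*8 = 5 - 8 = -3)
t*C = -3*44 = -132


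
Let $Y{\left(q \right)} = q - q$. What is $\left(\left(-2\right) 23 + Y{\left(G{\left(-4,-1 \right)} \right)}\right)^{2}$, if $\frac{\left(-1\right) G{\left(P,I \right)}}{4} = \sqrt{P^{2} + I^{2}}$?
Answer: $2116$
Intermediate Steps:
$G{\left(P,I \right)} = - 4 \sqrt{I^{2} + P^{2}}$ ($G{\left(P,I \right)} = - 4 \sqrt{P^{2} + I^{2}} = - 4 \sqrt{I^{2} + P^{2}}$)
$Y{\left(q \right)} = 0$
$\left(\left(-2\right) 23 + Y{\left(G{\left(-4,-1 \right)} \right)}\right)^{2} = \left(\left(-2\right) 23 + 0\right)^{2} = \left(-46 + 0\right)^{2} = \left(-46\right)^{2} = 2116$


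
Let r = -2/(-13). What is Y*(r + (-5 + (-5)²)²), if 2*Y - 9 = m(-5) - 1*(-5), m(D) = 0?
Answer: 36414/13 ≈ 2801.1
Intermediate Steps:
r = 2/13 (r = -2*(-1/13) = 2/13 ≈ 0.15385)
Y = 7 (Y = 9/2 + (0 - 1*(-5))/2 = 9/2 + (0 + 5)/2 = 9/2 + (½)*5 = 9/2 + 5/2 = 7)
Y*(r + (-5 + (-5)²)²) = 7*(2/13 + (-5 + (-5)²)²) = 7*(2/13 + (-5 + 25)²) = 7*(2/13 + 20²) = 7*(2/13 + 400) = 7*(5202/13) = 36414/13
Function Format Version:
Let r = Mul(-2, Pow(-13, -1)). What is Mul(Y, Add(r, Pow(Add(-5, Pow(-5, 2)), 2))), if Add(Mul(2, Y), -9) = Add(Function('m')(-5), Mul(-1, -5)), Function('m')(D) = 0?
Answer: Rational(36414, 13) ≈ 2801.1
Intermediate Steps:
r = Rational(2, 13) (r = Mul(-2, Rational(-1, 13)) = Rational(2, 13) ≈ 0.15385)
Y = 7 (Y = Add(Rational(9, 2), Mul(Rational(1, 2), Add(0, Mul(-1, -5)))) = Add(Rational(9, 2), Mul(Rational(1, 2), Add(0, 5))) = Add(Rational(9, 2), Mul(Rational(1, 2), 5)) = Add(Rational(9, 2), Rational(5, 2)) = 7)
Mul(Y, Add(r, Pow(Add(-5, Pow(-5, 2)), 2))) = Mul(7, Add(Rational(2, 13), Pow(Add(-5, Pow(-5, 2)), 2))) = Mul(7, Add(Rational(2, 13), Pow(Add(-5, 25), 2))) = Mul(7, Add(Rational(2, 13), Pow(20, 2))) = Mul(7, Add(Rational(2, 13), 400)) = Mul(7, Rational(5202, 13)) = Rational(36414, 13)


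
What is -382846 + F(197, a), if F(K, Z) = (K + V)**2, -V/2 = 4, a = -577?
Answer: -347125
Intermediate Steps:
V = -8 (V = -2*4 = -8)
F(K, Z) = (-8 + K)**2 (F(K, Z) = (K - 8)**2 = (-8 + K)**2)
-382846 + F(197, a) = -382846 + (-8 + 197)**2 = -382846 + 189**2 = -382846 + 35721 = -347125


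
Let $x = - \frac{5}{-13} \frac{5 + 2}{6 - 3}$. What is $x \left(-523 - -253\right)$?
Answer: $- \frac{3150}{13} \approx -242.31$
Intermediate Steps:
$x = \frac{35}{39}$ ($x = \left(-5\right) \left(- \frac{1}{13}\right) \frac{7}{3} = \frac{5 \cdot 7 \cdot \frac{1}{3}}{13} = \frac{5}{13} \cdot \frac{7}{3} = \frac{35}{39} \approx 0.89744$)
$x \left(-523 - -253\right) = \frac{35 \left(-523 - -253\right)}{39} = \frac{35 \left(-523 + 253\right)}{39} = \frac{35}{39} \left(-270\right) = - \frac{3150}{13}$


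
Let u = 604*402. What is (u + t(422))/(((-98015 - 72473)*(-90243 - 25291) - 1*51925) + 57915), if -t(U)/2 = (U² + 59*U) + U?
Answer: -82000/9848583291 ≈ -8.3261e-6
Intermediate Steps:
t(U) = -120*U - 2*U² (t(U) = -2*((U² + 59*U) + U) = -2*(U² + 60*U) = -120*U - 2*U²)
u = 242808
(u + t(422))/(((-98015 - 72473)*(-90243 - 25291) - 1*51925) + 57915) = (242808 - 2*422*(60 + 422))/(((-98015 - 72473)*(-90243 - 25291) - 1*51925) + 57915) = (242808 - 2*422*482)/((-170488*(-115534) - 51925) + 57915) = (242808 - 406808)/((19697160592 - 51925) + 57915) = -164000/(19697108667 + 57915) = -164000/19697166582 = -164000*1/19697166582 = -82000/9848583291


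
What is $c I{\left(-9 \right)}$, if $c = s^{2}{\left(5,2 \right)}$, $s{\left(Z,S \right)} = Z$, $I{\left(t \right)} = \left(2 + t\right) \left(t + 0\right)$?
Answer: $1575$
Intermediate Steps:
$I{\left(t \right)} = t \left(2 + t\right)$ ($I{\left(t \right)} = \left(2 + t\right) t = t \left(2 + t\right)$)
$c = 25$ ($c = 5^{2} = 25$)
$c I{\left(-9 \right)} = 25 \left(- 9 \left(2 - 9\right)\right) = 25 \left(\left(-9\right) \left(-7\right)\right) = 25 \cdot 63 = 1575$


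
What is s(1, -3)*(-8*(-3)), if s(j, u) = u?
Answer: -72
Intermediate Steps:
s(1, -3)*(-8*(-3)) = -(-24)*(-3) = -3*24 = -72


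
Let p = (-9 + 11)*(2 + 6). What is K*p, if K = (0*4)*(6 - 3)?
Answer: 0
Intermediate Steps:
p = 16 (p = 2*8 = 16)
K = 0 (K = 0*3 = 0)
K*p = 0*16 = 0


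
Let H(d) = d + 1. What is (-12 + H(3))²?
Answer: 64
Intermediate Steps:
H(d) = 1 + d
(-12 + H(3))² = (-12 + (1 + 3))² = (-12 + 4)² = (-8)² = 64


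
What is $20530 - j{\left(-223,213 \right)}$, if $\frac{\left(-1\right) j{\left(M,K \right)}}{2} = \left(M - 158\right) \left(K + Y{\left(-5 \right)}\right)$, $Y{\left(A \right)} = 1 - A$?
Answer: $-146348$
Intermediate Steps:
$j{\left(M,K \right)} = - 2 \left(-158 + M\right) \left(6 + K\right)$ ($j{\left(M,K \right)} = - 2 \left(M - 158\right) \left(K + \left(1 - -5\right)\right) = - 2 \left(-158 + M\right) \left(K + \left(1 + 5\right)\right) = - 2 \left(-158 + M\right) \left(K + 6\right) = - 2 \left(-158 + M\right) \left(6 + K\right)$)
$20530 - j{\left(-223,213 \right)} = 20530 - \left(1896 - -2676 + 316 \cdot 213 - 426 \left(-223\right)\right) = 20530 - \left(1896 + 2676 + 67308 + 94998\right) = 20530 - 166878 = -146348$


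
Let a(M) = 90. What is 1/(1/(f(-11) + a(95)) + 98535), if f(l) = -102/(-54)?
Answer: 827/81488454 ≈ 1.0149e-5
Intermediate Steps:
f(l) = 17/9 (f(l) = -102*(-1/54) = 17/9)
1/(1/(f(-11) + a(95)) + 98535) = 1/(1/(17/9 + 90) + 98535) = 1/(1/(827/9) + 98535) = 1/(9/827 + 98535) = 1/(81488454/827) = 827/81488454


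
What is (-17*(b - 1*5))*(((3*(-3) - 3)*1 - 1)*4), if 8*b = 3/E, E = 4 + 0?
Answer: -34697/8 ≈ -4337.1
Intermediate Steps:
E = 4
b = 3/32 (b = (3/4)/8 = (3*(¼))/8 = (⅛)*(¾) = 3/32 ≈ 0.093750)
(-17*(b - 1*5))*(((3*(-3) - 3)*1 - 1)*4) = (-17*(3/32 - 1*5))*(((3*(-3) - 3)*1 - 1)*4) = (-17*(3/32 - 5))*(((-9 - 3)*1 - 1)*4) = (-17*(-157/32))*((-12*1 - 1)*4) = 2669*((-12 - 1)*4)/32 = 2669*(-13*4)/32 = (2669/32)*(-52) = -34697/8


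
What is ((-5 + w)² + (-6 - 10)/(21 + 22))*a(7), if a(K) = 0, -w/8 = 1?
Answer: 0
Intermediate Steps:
w = -8 (w = -8*1 = -8)
((-5 + w)² + (-6 - 10)/(21 + 22))*a(7) = ((-5 - 8)² + (-6 - 10)/(21 + 22))*0 = ((-13)² - 16/43)*0 = (169 - 16*1/43)*0 = (169 - 16/43)*0 = (7251/43)*0 = 0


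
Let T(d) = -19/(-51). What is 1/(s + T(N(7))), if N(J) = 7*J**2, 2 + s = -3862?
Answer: -51/197045 ≈ -0.00025882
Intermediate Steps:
s = -3864 (s = -2 - 3862 = -3864)
T(d) = 19/51 (T(d) = -19*(-1/51) = 19/51)
1/(s + T(N(7))) = 1/(-3864 + 19/51) = 1/(-197045/51) = -51/197045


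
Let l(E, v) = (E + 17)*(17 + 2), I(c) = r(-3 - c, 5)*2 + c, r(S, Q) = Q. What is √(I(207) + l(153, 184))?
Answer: 3*√383 ≈ 58.711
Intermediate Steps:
I(c) = 10 + c (I(c) = 5*2 + c = 10 + c)
l(E, v) = 323 + 19*E (l(E, v) = (17 + E)*19 = 323 + 19*E)
√(I(207) + l(153, 184)) = √((10 + 207) + (323 + 19*153)) = √(217 + (323 + 2907)) = √(217 + 3230) = √3447 = 3*√383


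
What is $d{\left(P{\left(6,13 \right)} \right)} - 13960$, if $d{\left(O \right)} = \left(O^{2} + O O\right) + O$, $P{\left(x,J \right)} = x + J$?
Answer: $-13219$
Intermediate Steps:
$P{\left(x,J \right)} = J + x$
$d{\left(O \right)} = O + 2 O^{2}$ ($d{\left(O \right)} = \left(O^{2} + O^{2}\right) + O = 2 O^{2} + O = O + 2 O^{2}$)
$d{\left(P{\left(6,13 \right)} \right)} - 13960 = \left(13 + 6\right) \left(1 + 2 \left(13 + 6\right)\right) - 13960 = 19 \left(1 + 2 \cdot 19\right) - 13960 = 19 \left(1 + 38\right) - 13960 = 19 \cdot 39 - 13960 = 741 - 13960 = -13219$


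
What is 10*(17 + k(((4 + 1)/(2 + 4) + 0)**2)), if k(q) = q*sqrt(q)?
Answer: 18985/108 ≈ 175.79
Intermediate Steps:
k(q) = q**(3/2)
10*(17 + k(((4 + 1)/(2 + 4) + 0)**2)) = 10*(17 + (((4 + 1)/(2 + 4) + 0)**2)**(3/2)) = 10*(17 + ((5/6 + 0)**2)**(3/2)) = 10*(17 + ((5/6)**2)**(3/2)) = 10*(17 + (25/36)**(3/2)) = 10*(17 + 125/216) = 10*(3797/216) = 18985/108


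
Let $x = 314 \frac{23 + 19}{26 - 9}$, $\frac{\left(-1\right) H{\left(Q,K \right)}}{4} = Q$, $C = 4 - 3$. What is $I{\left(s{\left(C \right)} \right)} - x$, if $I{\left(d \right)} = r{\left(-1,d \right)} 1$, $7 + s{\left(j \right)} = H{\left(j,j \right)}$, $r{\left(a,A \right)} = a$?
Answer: $- \frac{13205}{17} \approx -776.76$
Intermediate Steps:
$C = 1$
$H{\left(Q,K \right)} = - 4 Q$
$s{\left(j \right)} = -7 - 4 j$
$x = \frac{13188}{17}$ ($x = 314 \cdot \frac{42}{17} = \frac{13188}{17} \approx 775.76$)
$I{\left(d \right)} = -1$ ($I{\left(d \right)} = \left(-1\right) 1 = -1$)
$I{\left(s{\left(C \right)} \right)} - x = -1 - \frac{13188}{17} = - \frac{13205}{17}$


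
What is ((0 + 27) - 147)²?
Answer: 14400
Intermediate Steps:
((0 + 27) - 147)² = (27 - 147)² = (-120)² = 14400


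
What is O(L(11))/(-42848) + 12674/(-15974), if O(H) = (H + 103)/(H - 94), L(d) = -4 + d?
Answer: -11811018971/14886873456 ≈ -0.79338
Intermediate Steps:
O(H) = (103 + H)/(-94 + H)
O(L(11))/(-42848) + 12674/(-15974) = ((103 + (-4 + 11))/(-94 + (-4 + 11)))/(-42848) + 12674/(-15974) = ((103 + 7)/(-94 + 7))*(-1/42848) + 12674*(-1/15974) = (110/(-87))*(-1/42848) - 6337/7987 = -1/87*110*(-1/42848) - 6337/7987 = -110/87*(-1/42848) - 6337/7987 = 55/1863888 - 6337/7987 = -11811018971/14886873456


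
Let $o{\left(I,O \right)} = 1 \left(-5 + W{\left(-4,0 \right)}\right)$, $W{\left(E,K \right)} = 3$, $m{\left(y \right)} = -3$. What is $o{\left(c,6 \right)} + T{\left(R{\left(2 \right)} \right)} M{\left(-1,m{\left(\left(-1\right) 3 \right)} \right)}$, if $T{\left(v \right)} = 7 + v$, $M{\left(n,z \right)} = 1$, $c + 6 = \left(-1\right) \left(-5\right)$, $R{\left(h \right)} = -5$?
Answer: $0$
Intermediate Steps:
$c = -1$ ($c = -6 - -5 = -6 + 5 = -1$)
$o{\left(I,O \right)} = -2$ ($o{\left(I,O \right)} = 1 \left(-5 + 3\right) = 1 \left(-2\right) = -2$)
$o{\left(c,6 \right)} + T{\left(R{\left(2 \right)} \right)} M{\left(-1,m{\left(\left(-1\right) 3 \right)} \right)} = -2 + \left(7 - 5\right) 1 = -2 + 2 \cdot 1 = -2 + 2 = 0$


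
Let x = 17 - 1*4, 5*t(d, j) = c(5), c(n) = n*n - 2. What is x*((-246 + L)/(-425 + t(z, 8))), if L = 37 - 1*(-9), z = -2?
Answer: 6500/1051 ≈ 6.1846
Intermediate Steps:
c(n) = -2 + n² (c(n) = n² - 2 = -2 + n²)
t(d, j) = 23/5 (t(d, j) = (-2 + 5²)/5 = (-2 + 25)/5 = (⅕)*23 = 23/5)
L = 46 (L = 37 + 9 = 46)
x = 13 (x = 17 - 4 = 13)
x*((-246 + L)/(-425 + t(z, 8))) = 13*((-246 + 46)/(-425 + 23/5)) = 13*(-200/(-2102/5)) = 13*(-200*(-5/2102)) = 13*(500/1051) = 6500/1051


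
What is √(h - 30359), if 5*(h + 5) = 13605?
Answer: I*√27643 ≈ 166.26*I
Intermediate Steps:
h = 2716 (h = -5 + (⅕)*13605 = -5 + 2721 = 2716)
√(h - 30359) = √(2716 - 30359) = √(-27643) = I*√27643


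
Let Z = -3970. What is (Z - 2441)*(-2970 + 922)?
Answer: 13129728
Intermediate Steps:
(Z - 2441)*(-2970 + 922) = (-3970 - 2441)*(-2970 + 922) = -6411*(-2048) = 13129728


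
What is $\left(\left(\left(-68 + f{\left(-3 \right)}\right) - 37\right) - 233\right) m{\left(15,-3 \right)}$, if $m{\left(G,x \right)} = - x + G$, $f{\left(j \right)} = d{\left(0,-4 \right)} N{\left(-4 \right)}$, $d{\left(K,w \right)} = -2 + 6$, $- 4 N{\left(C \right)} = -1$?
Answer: $-6066$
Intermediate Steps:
$N{\left(C \right)} = \frac{1}{4}$ ($N{\left(C \right)} = \left(- \frac{1}{4}\right) \left(-1\right) = \frac{1}{4}$)
$d{\left(K,w \right)} = 4$
$f{\left(j \right)} = 1$ ($f{\left(j \right)} = 4 \cdot \frac{1}{4} = 1$)
$m{\left(G,x \right)} = G - x$
$\left(\left(\left(-68 + f{\left(-3 \right)}\right) - 37\right) - 233\right) m{\left(15,-3 \right)} = \left(\left(\left(-68 + 1\right) - 37\right) - 233\right) \left(15 - -3\right) = \left(\left(-67 - 37\right) - 233\right) \left(15 + 3\right) = \left(-104 - 233\right) 18 = \left(-337\right) 18 = -6066$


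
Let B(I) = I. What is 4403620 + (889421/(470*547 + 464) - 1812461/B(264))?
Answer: 13588831537885/3090648 ≈ 4.3968e+6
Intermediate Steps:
4403620 + (889421/(470*547 + 464) - 1812461/B(264)) = 4403620 + (889421/(470*547 + 464) - 1812461/264) = 4403620 + (889421/(257090 + 464) - 1812461*1/264) = 4403620 + (889421/257554 - 1812461/264) = 4403620 - 21207807875/3090648 = 13588831537885/3090648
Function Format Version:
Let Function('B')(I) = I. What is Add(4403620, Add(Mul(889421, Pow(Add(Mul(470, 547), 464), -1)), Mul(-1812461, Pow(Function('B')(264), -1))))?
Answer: Rational(13588831537885, 3090648) ≈ 4.3968e+6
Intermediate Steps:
Add(4403620, Add(Mul(889421, Pow(Add(Mul(470, 547), 464), -1)), Mul(-1812461, Pow(Function('B')(264), -1)))) = Add(4403620, Add(Mul(889421, Pow(Add(Mul(470, 547), 464), -1)), Mul(-1812461, Pow(264, -1)))) = Add(4403620, Add(Mul(889421, Pow(Add(257090, 464), -1)), Mul(-1812461, Rational(1, 264)))) = Add(4403620, Add(Mul(889421, Pow(257554, -1)), Rational(-1812461, 264))) = Add(4403620, Add(Mul(889421, Rational(1, 257554)), Rational(-1812461, 264))) = Add(4403620, Add(Rational(889421, 257554), Rational(-1812461, 264))) = Add(4403620, Rational(-21207807875, 3090648)) = Rational(13588831537885, 3090648)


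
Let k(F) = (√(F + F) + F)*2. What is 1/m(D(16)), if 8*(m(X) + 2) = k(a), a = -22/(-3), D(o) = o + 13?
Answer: 3/16 + 3*√33/16 ≈ 1.2646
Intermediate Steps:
D(o) = 13 + o
a = 22/3 (a = -22*(-⅓) = 22/3 ≈ 7.3333)
k(F) = 2*F + 2*√2*√F (k(F) = (√(2*F) + F)*2 = (√2*√F + F)*2 = (F + √2*√F)*2 = 2*F + 2*√2*√F)
m(X) = -⅙ + √33/6 (m(X) = -2 + (2*(22/3) + 2*√2*√(22/3))/8 = -2 + (44/3 + 2*√2*(√66/3))/8 = -2 + (44/3 + 4*√33/3)/8 = -2 + (11/6 + √33/6) = -⅙ + √33/6)
1/m(D(16)) = 1/(-⅙ + √33/6)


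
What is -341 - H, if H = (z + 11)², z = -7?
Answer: -357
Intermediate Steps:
H = 16 (H = (-7 + 11)² = 4² = 16)
-341 - H = -341 - 1*16 = -341 - 16 = -357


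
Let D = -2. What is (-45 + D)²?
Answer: 2209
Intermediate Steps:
(-45 + D)² = (-45 - 2)² = (-47)² = 2209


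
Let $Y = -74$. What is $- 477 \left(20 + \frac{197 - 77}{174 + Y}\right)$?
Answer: $- \frac{50562}{5} \approx -10112.0$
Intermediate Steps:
$- 477 \left(20 + \frac{197 - 77}{174 + Y}\right) = - 477 \left(20 + \frac{197 - 77}{174 - 74}\right) = - 477 \left(20 + \frac{120}{100}\right) = - 477 \left(20 + 120 \cdot \frac{1}{100}\right) = - 477 \left(20 + \frac{6}{5}\right) = \left(-477\right) \frac{106}{5} = - \frac{50562}{5}$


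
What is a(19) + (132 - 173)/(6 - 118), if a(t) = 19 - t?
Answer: 41/112 ≈ 0.36607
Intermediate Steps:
a(19) + (132 - 173)/(6 - 118) = (19 - 1*19) + (132 - 173)/(6 - 118) = (19 - 19) - 41/(-112) = 0 - 41*(-1/112) = 0 + 41/112 = 41/112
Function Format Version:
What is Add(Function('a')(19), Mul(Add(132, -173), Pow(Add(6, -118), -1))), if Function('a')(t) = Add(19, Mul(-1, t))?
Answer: Rational(41, 112) ≈ 0.36607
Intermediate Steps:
Add(Function('a')(19), Mul(Add(132, -173), Pow(Add(6, -118), -1))) = Add(Add(19, Mul(-1, 19)), Mul(Add(132, -173), Pow(Add(6, -118), -1))) = Add(Add(19, -19), Mul(-41, Pow(-112, -1))) = Add(0, Mul(-41, Rational(-1, 112))) = Add(0, Rational(41, 112)) = Rational(41, 112)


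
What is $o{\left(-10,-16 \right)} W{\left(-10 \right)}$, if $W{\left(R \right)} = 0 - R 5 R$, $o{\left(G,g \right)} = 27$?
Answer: $-13500$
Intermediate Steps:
$W{\left(R \right)} = - 5 R^{2}$ ($W{\left(R \right)} = 0 - 5 R R = 0 - 5 R^{2} = - 5 R^{2}$)
$o{\left(-10,-16 \right)} W{\left(-10 \right)} = 27 \left(- 5 \left(-10\right)^{2}\right) = 27 \left(\left(-5\right) 100\right) = 27 \left(-500\right) = -13500$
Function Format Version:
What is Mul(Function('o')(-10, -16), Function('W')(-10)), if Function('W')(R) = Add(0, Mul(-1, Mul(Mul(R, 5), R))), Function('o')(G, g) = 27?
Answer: -13500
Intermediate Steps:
Function('W')(R) = Mul(-5, Pow(R, 2)) (Function('W')(R) = Add(0, Mul(-1, Mul(Mul(5, R), R))) = Add(0, Mul(-1, Mul(5, Pow(R, 2)))) = Add(0, Mul(-5, Pow(R, 2))) = Mul(-5, Pow(R, 2)))
Mul(Function('o')(-10, -16), Function('W')(-10)) = Mul(27, Mul(-5, Pow(-10, 2))) = Mul(27, Mul(-5, 100)) = Mul(27, -500) = -13500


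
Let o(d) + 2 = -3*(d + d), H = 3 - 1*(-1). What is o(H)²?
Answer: 676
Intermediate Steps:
H = 4 (H = 3 + 1 = 4)
o(d) = -2 - 6*d (o(d) = -2 - 3*(d + d) = -2 - 6*d)
o(H)² = (-2 - 6*4)² = (-2 - 24)² = (-26)² = 676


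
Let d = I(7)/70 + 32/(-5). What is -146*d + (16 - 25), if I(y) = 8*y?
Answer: 4043/5 ≈ 808.60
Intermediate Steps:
d = -28/5 (d = (8*7)/70 + 32/(-5) = 56*(1/70) + 32*(-⅕) = ⅘ - 32/5 = -28/5 ≈ -5.6000)
-146*d + (16 - 25) = -146*(-28/5) + (16 - 25) = 4088/5 - 9 = 4043/5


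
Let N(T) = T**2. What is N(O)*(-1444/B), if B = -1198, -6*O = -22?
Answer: 87362/5391 ≈ 16.205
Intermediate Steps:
O = 11/3 (O = -1/6*(-22) = 11/3 ≈ 3.6667)
N(O)*(-1444/B) = (11/3)**2*(-1444/(-1198)) = 121*(-1444*(-1/1198))/9 = (121/9)*(722/599) = 87362/5391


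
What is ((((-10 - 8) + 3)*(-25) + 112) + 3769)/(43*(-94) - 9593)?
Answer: -4256/13635 ≈ -0.31214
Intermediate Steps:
((((-10 - 8) + 3)*(-25) + 112) + 3769)/(43*(-94) - 9593) = (((-18 + 3)*(-25) + 112) + 3769)/(-4042 - 9593) = ((-15*(-25) + 112) + 3769)/(-13635) = ((375 + 112) + 3769)*(-1/13635) = (487 + 3769)*(-1/13635) = 4256*(-1/13635) = -4256/13635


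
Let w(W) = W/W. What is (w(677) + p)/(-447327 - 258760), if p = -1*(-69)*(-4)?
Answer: 275/706087 ≈ 0.00038947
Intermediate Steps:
w(W) = 1
p = -276 (p = 69*(-4) = -276)
(w(677) + p)/(-447327 - 258760) = (1 - 276)/(-447327 - 258760) = -275/(-706087) = -275*(-1/706087) = 275/706087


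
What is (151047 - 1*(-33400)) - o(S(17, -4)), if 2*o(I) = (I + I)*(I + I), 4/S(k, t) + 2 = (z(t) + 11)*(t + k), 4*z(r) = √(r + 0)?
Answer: 1171418137147863/6350974249 + 938496*I/6350974249 ≈ 1.8445e+5 + 0.00014777*I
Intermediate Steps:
z(r) = √r/4 (z(r) = √(r + 0)/4 = √r/4)
S(k, t) = 4/(-2 + (11 + √t/4)*(k + t)) (S(k, t) = 4/(-2 + (√t/4 + 11)*(t + k)) = 4/(-2 + (11 + √t/4)*(k + t)))
o(I) = 2*I² (o(I) = ((I + I)*(I + I))/2 = ((2*I)*(2*I))/2 = (4*I²)/2 = 2*I²)
(151047 - 1*(-33400)) - o(S(17, -4)) = (151047 - 1*(-33400)) - 2*(16/(-8 + (-4)^(3/2) + 44*17 + 44*(-4) + 17*√(-4)))² = (151047 + 33400) - 2*(16/(-8 - 8*I + 748 - 176 + 17*(2*I)))² = 184447 - 2*(16/(-8 - 8*I + 748 - 176 + 34*I))² = 184447 - 2*(16/(564 + 26*I))² = 184447 - 2*(16*((564 - 26*I)/318772))² = 184447 - 2*(4*(564 - 26*I)/79693)² = 184447 - 2*16*(564 - 26*I)²/6350974249 = 184447 - 32*(564 - 26*I)²/6350974249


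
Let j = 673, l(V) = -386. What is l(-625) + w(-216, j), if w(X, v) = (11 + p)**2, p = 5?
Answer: -130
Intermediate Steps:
w(X, v) = 256 (w(X, v) = (11 + 5)**2 = 16**2 = 256)
l(-625) + w(-216, j) = -386 + 256 = -130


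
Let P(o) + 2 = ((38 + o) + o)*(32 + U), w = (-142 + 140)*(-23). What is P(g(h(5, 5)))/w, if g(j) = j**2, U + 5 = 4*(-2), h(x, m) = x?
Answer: 835/23 ≈ 36.304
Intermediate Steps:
U = -13 (U = -5 + 4*(-2) = -5 - 8 = -13)
w = 46 (w = -2*(-23) = 46)
P(o) = 720 + 38*o (P(o) = -2 + ((38 + o) + o)*(32 - 13) = -2 + (38 + 2*o)*19 = -2 + (722 + 38*o) = 720 + 38*o)
P(g(h(5, 5)))/w = (720 + 38*5**2)/46 = (720 + 38*25)*(1/46) = (720 + 950)*(1/46) = 1670*(1/46) = 835/23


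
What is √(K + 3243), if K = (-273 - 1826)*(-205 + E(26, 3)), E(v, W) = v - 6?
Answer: √391558 ≈ 625.75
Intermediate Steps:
E(v, W) = -6 + v
K = 388315 (K = (-273 - 1826)*(-205 + (-6 + 26)) = -2099*(-205 + 20) = -2099*(-185) = 388315)
√(K + 3243) = √(388315 + 3243) = √391558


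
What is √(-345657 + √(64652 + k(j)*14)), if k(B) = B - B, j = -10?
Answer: √(-345657 + 2*√16163) ≈ 587.71*I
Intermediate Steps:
k(B) = 0
√(-345657 + √(64652 + k(j)*14)) = √(-345657 + √(64652 + 0*14)) = √(-345657 + √(64652 + 0)) = √(-345657 + √64652) = √(-345657 + 2*√16163)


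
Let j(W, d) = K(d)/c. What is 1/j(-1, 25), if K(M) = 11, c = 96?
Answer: 96/11 ≈ 8.7273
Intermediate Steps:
j(W, d) = 11/96
1/j(-1, 25) = 1/(11/96) = 96/11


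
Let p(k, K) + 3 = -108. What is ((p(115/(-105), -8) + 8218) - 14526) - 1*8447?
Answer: -14866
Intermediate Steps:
p(k, K) = -111 (p(k, K) = -3 - 108 = -111)
((p(115/(-105), -8) + 8218) - 14526) - 1*8447 = ((-111 + 8218) - 14526) - 1*8447 = (8107 - 14526) - 8447 = -6419 - 8447 = -14866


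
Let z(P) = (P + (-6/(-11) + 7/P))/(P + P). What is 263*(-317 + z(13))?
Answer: -154721848/1859 ≈ -83229.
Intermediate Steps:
z(P) = (6/11 + P + 7/P)/(2*P) (z(P) = (P + (-6*(-1/11) + 7/P))/((2*P)) = (P + (6/11 + 7/P))*(1/(2*P)) = (6/11 + P + 7/P)*(1/(2*P)) = (6/11 + P + 7/P)/(2*P))
263*(-317 + z(13)) = 263*(-317 + (1/22)*(77 + 6*13 + 11*13²)/13²) = 263*(-317 + (1/22)*(1/169)*(77 + 78 + 11*169)) = 263*(-317 + (1/22)*(1/169)*(77 + 78 + 1859)) = 263*(-317 + (1/22)*(1/169)*2014) = 263*(-317 + 1007/1859) = 263*(-588296/1859) = -154721848/1859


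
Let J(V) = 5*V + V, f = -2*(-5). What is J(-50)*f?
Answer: -3000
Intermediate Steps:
f = 10
J(V) = 6*V
J(-50)*f = (6*(-50))*10 = -300*10 = -3000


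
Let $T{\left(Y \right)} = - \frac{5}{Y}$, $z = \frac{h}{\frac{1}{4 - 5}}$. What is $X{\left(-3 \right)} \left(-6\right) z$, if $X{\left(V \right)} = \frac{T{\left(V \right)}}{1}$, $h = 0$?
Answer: $0$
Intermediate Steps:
$z = 0$ ($z = \frac{0}{\frac{1}{4 - 5}} = \frac{0}{\frac{1}{-1}} = \frac{0}{-1} = 0 \left(-1\right) = 0$)
$X{\left(V \right)} = - \frac{5}{V}$ ($X{\left(V \right)} = \frac{\left(-5\right) \frac{1}{V}}{1} = - \frac{5}{V} 1 = - \frac{5}{V}$)
$X{\left(-3 \right)} \left(-6\right) z = - \frac{5}{-3} \left(-6\right) 0 = \left(-5\right) \left(- \frac{1}{3}\right) \left(-6\right) 0 = \frac{5}{3} \left(-6\right) 0 = \left(-10\right) 0 = 0$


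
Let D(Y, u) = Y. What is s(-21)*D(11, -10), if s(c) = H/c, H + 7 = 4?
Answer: 11/7 ≈ 1.5714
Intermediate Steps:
H = -3 (H = -7 + 4 = -3)
s(c) = -3/c
s(-21)*D(11, -10) = -3/(-21)*11 = -3*(-1/21)*11 = (⅐)*11 = 11/7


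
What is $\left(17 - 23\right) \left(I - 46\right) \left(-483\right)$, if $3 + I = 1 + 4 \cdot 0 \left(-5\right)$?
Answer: $-139104$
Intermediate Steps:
$I = -2$ ($I = -3 + \left(1 + 4 \cdot 0 \left(-5\right)\right) = -3 + \left(1 + 4 \cdot 0\right) = -3 + \left(1 + 0\right) = -3 + 1 = -2$)
$\left(17 - 23\right) \left(I - 46\right) \left(-483\right) = \left(17 - 23\right) \left(-2 - 46\right) \left(-483\right) = \left(-6\right) \left(-48\right) \left(-483\right) = 288 \left(-483\right) = -139104$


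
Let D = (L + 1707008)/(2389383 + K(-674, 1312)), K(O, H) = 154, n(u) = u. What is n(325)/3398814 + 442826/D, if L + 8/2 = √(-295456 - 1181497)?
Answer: 682128663938438201004533/1100409134359210974 - 1058149111562*I*√1476953/2913864132969 ≈ 6.1989e+5 - 441.33*I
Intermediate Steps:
L = -4 + I*√1476953 (L = -4 + √(-295456 - 1181497) = -4 + √(-1476953) = -4 + I*√1476953 ≈ -4.0 + 1215.3*I)
D = 100412/140561 + I*√1476953/2389537 (D = ((-4 + I*√1476953) + 1707008)/(2389383 + 154) = (1707004 + I*√1476953)/2389537 = (1707004 + I*√1476953)*(1/2389537) = 100412/140561 + I*√1476953/2389537 ≈ 0.71437 + 0.00050859*I)
n(325)/3398814 + 442826/D = 325/3398814 + 442826/(100412/140561 + I*√1476953/2389537)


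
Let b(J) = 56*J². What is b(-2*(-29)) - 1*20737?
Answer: 167647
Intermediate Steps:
b(-2*(-29)) - 1*20737 = 56*(-2*(-29))² - 1*20737 = 56*58² - 20737 = 56*3364 - 20737 = 188384 - 20737 = 167647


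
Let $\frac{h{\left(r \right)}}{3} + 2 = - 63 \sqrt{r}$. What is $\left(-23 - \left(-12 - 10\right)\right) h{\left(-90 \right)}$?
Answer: $6 + 567 i \sqrt{10} \approx 6.0 + 1793.0 i$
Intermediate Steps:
$h{\left(r \right)} = -6 - 189 \sqrt{r}$ ($h{\left(r \right)} = -6 + 3 \left(- 63 \sqrt{r}\right) = -6 - 189 \sqrt{r}$)
$\left(-23 - \left(-12 - 10\right)\right) h{\left(-90 \right)} = \left(-23 - \left(-12 - 10\right)\right) \left(-6 - 189 \sqrt{-90}\right) = \left(-23 - -22\right) \left(-6 - 189 \cdot 3 i \sqrt{10}\right) = \left(-23 + 22\right) \left(-6 - 567 i \sqrt{10}\right) = - (-6 - 567 i \sqrt{10}) = 6 + 567 i \sqrt{10}$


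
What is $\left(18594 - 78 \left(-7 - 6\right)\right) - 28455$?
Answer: $-8847$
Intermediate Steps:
$\left(18594 - 78 \left(-7 - 6\right)\right) - 28455 = \left(18594 - -1014\right) - 28455 = \left(18594 + 1014\right) - 28455 = 19608 - 28455 = -8847$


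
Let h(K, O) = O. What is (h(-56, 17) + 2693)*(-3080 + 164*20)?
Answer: 542000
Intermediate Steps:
(h(-56, 17) + 2693)*(-3080 + 164*20) = (17 + 2693)*(-3080 + 164*20) = 2710*(-3080 + 3280) = 2710*200 = 542000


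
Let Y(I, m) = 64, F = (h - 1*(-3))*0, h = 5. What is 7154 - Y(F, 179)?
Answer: 7090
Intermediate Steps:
F = 0 (F = (5 - 1*(-3))*0 = (5 + 3)*0 = 8*0 = 0)
7154 - Y(F, 179) = 7154 - 1*64 = 7154 - 64 = 7090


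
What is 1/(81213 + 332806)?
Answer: 1/414019 ≈ 2.4153e-6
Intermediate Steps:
1/(81213 + 332806) = 1/414019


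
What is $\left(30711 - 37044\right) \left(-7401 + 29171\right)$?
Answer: $-137869410$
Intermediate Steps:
$\left(30711 - 37044\right) \left(-7401 + 29171\right) = \left(-6333\right) 21770 = -137869410$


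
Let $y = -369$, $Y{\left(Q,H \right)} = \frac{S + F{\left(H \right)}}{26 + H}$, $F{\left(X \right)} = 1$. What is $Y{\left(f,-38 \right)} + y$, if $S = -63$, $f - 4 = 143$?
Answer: $- \frac{2183}{6} \approx -363.83$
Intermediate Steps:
$f = 147$ ($f = 4 + 143 = 147$)
$Y{\left(Q,H \right)} = - \frac{62}{26 + H}$ ($Y{\left(Q,H \right)} = \frac{-63 + 1}{26 + H} = - \frac{62}{26 + H}$)
$Y{\left(f,-38 \right)} + y = - \frac{62}{26 - 38} - 369 = - \frac{62}{-12} - 369 = \left(-62\right) \left(- \frac{1}{12}\right) - 369 = \frac{31}{6} - 369 = - \frac{2183}{6}$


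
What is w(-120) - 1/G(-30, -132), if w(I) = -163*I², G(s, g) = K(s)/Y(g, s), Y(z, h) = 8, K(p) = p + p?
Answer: -35207998/15 ≈ -2.3472e+6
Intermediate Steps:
K(p) = 2*p
G(s, g) = s/4 (G(s, g) = (2*s)/8 = (2*s)*(⅛) = s/4)
w(-120) - 1/G(-30, -132) = -163*(-120)² - 1/((¼)*(-30)) = -163*14400 - 1/(-15/2) = -2347200 - 1*(-2/15) = -2347200 + 2/15 = -35207998/15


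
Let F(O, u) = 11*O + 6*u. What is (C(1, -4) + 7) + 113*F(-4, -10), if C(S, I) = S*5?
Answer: -11740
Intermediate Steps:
C(S, I) = 5*S
F(O, u) = 6*u + 11*O
(C(1, -4) + 7) + 113*F(-4, -10) = (5*1 + 7) + 113*(6*(-10) + 11*(-4)) = (5 + 7) + 113*(-60 - 44) = 12 + 113*(-104) = 12 - 11752 = -11740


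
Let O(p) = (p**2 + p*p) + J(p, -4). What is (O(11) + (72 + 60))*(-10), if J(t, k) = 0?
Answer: -3740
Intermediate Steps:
O(p) = 2*p**2 (O(p) = (p**2 + p*p) + 0 = (p**2 + p**2) + 0 = 2*p**2 + 0 = 2*p**2)
(O(11) + (72 + 60))*(-10) = (2*11**2 + (72 + 60))*(-10) = (2*121 + 132)*(-10) = (242 + 132)*(-10) = 374*(-10) = -3740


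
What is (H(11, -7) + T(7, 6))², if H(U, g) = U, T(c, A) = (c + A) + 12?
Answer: 1296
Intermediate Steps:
T(c, A) = 12 + A + c (T(c, A) = (A + c) + 12 = 12 + A + c)
(H(11, -7) + T(7, 6))² = (11 + (12 + 6 + 7))² = (11 + 25)² = 36² = 1296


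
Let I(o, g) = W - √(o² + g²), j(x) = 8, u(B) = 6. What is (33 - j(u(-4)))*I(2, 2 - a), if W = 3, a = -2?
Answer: 75 - 50*√5 ≈ -36.803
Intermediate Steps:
I(o, g) = 3 - √(g² + o²) (I(o, g) = 3 - √(o² + g²) = 3 - √(g² + o²))
(33 - j(u(-4)))*I(2, 2 - a) = (33 - 1*8)*(3 - √((2 - 1*(-2))² + 2²)) = (33 - 8)*(3 - √((2 + 2)² + 4)) = 25*(3 - √(4² + 4)) = 25*(3 - √(16 + 4)) = 25*(3 - √20) = 25*(3 - 2*√5) = 75 - 50*√5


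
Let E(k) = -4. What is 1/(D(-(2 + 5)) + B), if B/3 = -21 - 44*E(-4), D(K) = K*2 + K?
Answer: 1/444 ≈ 0.0022523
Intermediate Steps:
D(K) = 3*K (D(K) = 2*K + K = 3*K)
B = 465 (B = 3*(-21 - 44*(-4)) = 3*(-21 + 176) = 3*155 = 465)
1/(D(-(2 + 5)) + B) = 1/(3*(-(2 + 5)) + 465) = 1/(3*(-1*7) + 465) = 1/(3*(-7) + 465) = 1/(-21 + 465) = 1/444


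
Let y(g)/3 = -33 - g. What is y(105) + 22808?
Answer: 22394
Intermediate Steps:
y(g) = -99 - 3*g (y(g) = 3*(-33 - g) = -99 - 3*g)
y(105) + 22808 = (-99 - 3*105) + 22808 = (-99 - 315) + 22808 = -414 + 22808 = 22394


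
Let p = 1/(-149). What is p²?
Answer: 1/22201 ≈ 4.5043e-5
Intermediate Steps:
p = -1/149 ≈ -0.0067114
p² = (-1/149)² = 1/22201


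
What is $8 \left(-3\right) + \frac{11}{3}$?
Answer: $- \frac{61}{3} \approx -20.333$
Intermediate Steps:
$8 \left(-3\right) + \frac{11}{3} = -24 + 11 \cdot \frac{1}{3} = -24 + \frac{11}{3} = - \frac{61}{3}$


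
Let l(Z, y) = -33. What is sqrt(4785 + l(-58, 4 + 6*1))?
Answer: 12*sqrt(33) ≈ 68.935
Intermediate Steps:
sqrt(4785 + l(-58, 4 + 6*1)) = sqrt(4785 - 33) = sqrt(4752) = 12*sqrt(33)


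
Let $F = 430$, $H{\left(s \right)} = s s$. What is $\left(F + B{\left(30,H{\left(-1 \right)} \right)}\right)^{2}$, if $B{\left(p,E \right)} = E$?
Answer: $185761$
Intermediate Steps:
$H{\left(s \right)} = s^{2}$
$\left(F + B{\left(30,H{\left(-1 \right)} \right)}\right)^{2} = \left(430 + \left(-1\right)^{2}\right)^{2} = \left(430 + 1\right)^{2} = 431^{2} = 185761$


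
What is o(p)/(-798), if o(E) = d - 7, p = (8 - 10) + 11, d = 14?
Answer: -1/114 ≈ -0.0087719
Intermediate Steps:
p = 9 (p = -2 + 11 = 9)
o(E) = 7 (o(E) = 14 - 7 = 7)
o(p)/(-798) = 7/(-798) = 7*(-1/798) = -1/114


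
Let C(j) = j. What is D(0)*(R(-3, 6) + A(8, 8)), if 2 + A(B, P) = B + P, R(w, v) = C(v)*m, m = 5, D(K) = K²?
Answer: 0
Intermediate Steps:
R(w, v) = 5*v (R(w, v) = v*5 = 5*v)
A(B, P) = -2 + B + P (A(B, P) = -2 + (B + P) = -2 + B + P)
D(0)*(R(-3, 6) + A(8, 8)) = 0²*(5*6 + (-2 + 8 + 8)) = 0*(30 + 14) = 0*44 = 0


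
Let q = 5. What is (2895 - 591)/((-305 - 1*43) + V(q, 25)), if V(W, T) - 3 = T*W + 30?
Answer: -1152/95 ≈ -12.126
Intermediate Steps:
V(W, T) = 33 + T*W (V(W, T) = 3 + (T*W + 30) = 3 + (30 + T*W) = 33 + T*W)
(2895 - 591)/((-305 - 1*43) + V(q, 25)) = (2895 - 591)/((-305 - 1*43) + (33 + 25*5)) = 2304/((-305 - 43) + (33 + 125)) = 2304/(-348 + 158) = 2304/(-190) = 2304*(-1/190) = -1152/95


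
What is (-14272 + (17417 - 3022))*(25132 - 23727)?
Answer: 172815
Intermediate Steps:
(-14272 + (17417 - 3022))*(25132 - 23727) = (-14272 + 14395)*1405 = 123*1405 = 172815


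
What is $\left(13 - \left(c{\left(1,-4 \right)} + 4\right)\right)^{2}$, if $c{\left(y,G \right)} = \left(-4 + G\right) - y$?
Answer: $324$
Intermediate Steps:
$c{\left(y,G \right)} = -4 + G - y$
$\left(13 - \left(c{\left(1,-4 \right)} + 4\right)\right)^{2} = \left(13 - \left(\left(-4 - 4 - 1\right) + 4\right)\right)^{2} = \left(13 - \left(-9 + 4\right)\right)^{2} = \left(13 - -5\right)^{2} = \left(13 + 5\right)^{2} = 18^{2} = 324$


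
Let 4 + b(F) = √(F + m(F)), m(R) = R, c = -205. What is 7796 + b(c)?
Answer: 7792 + I*√410 ≈ 7792.0 + 20.248*I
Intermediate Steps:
b(F) = -4 + √2*√F (b(F) = -4 + √(F + F) = -4 + √(2*F) = -4 + √2*√F)
7796 + b(c) = 7796 + (-4 + √2*√(-205)) = 7796 + (-4 + √2*(I*√205)) = 7796 + (-4 + I*√410) = 7792 + I*√410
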